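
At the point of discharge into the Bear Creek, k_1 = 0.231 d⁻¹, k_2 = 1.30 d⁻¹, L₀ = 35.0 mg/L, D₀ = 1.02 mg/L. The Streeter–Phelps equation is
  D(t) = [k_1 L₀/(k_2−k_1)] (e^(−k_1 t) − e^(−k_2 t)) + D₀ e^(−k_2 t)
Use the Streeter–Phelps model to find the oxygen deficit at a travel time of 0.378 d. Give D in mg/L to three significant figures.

k_1 L₀/(k_2−k_1) = 0.231×35.0/(1.30−0.231) = 8.085/1.069 = 7.563 mg/L.
e^(−k_1 t) = e^(−0.231×0.3780) = 0.9164; e^(−k_2 t) = e^(−1.30×0.3780) = 0.6118.
D = 7.563 × (0.9164 − 0.6118) + 1.02 × 0.6118 = 2.304 + 0.6240 = 2.928 mg/L.

D ≈ 2.93 mg/L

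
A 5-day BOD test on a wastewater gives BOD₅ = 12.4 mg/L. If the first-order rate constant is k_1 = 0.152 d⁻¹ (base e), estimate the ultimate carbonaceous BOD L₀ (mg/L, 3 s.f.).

BOD₅ = L₀(1 − e^(−5k_1)) ⇒ L₀ = BOD₅ / (1 − e^(−5×0.152))
= 12.4 / (1 − 0.4677) = 12.4 / 0.5323 = 23.29 mg/L.

L₀ ≈ 23.3 mg/L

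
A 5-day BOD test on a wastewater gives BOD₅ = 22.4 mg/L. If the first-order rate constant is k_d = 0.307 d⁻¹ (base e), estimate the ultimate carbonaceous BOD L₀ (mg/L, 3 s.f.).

BOD₅ = L₀(1 − e^(−5k_d)) ⇒ L₀ = BOD₅ / (1 − e^(−5×0.307))
= 22.4 / (1 − 0.2155) = 22.4 / 0.7845 = 28.55 mg/L.

L₀ ≈ 28.6 mg/L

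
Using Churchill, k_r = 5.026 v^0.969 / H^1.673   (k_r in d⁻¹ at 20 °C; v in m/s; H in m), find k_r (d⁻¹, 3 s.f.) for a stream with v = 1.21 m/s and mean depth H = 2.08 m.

k_r = 5.026 × 1.21^0.969 / 2.08^1.673 = 5.026 × 1.203 / 3.405 = 1.776 d⁻¹.

k_r ≈ 1.78 d⁻¹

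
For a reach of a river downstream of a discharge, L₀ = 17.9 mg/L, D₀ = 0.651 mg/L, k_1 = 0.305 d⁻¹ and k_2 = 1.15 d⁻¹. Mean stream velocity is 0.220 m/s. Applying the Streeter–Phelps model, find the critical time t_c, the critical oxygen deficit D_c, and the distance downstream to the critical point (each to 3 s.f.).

With k_2/k_1 = 3.770 and 1 − D₀(k_2−k_1)/(k_1 L₀) = 0.8992,
t_c = ln(3.770 × 0.8992) / (1.15 − 0.305) = ln(3.391) / 0.8450 = 1.221/0.8450 = 1.445 d.
D_c = (k_1/k_2) L₀ e^(−k_1 t_c) = (0.305/1.15) × 17.9 × e^(−0.305×1.445) = 0.2652 × 17.9 × 0.6436 = 3.055 mg/L.
x_c = v t_c = 0.220 m/s × 1.445 d × 86400 s/d = 27470 m ≈ 27.5 km.

t_c ≈ 1.44 d; D_c ≈ 3.06 mg/L; x_c ≈ 27.5 km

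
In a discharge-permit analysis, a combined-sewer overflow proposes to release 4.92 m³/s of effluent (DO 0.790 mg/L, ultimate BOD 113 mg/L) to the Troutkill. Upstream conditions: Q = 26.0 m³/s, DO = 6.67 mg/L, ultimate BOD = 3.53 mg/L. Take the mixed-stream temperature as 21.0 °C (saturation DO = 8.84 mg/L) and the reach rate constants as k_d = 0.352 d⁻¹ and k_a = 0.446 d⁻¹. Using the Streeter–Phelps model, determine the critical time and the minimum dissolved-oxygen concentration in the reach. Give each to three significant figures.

Mixed DO = (26.0×6.67 + 4.92×0.790)/(26.0+4.92) = 177.3/30.92 = 5.734 mg/L.
Mixed L₀ = (26.0×3.53 + 4.92×113)/(30.92) = 647.7/30.92 = 20.95 mg/L.
Initial deficit D₀ = C_s − DO₀ = 8.84 − 5.734 = 3.106 mg/L.
t_c = (1/0.09400) ln[(0.446/0.352)(1 − 3.106×0.09400/(0.352×20.95))] = 10.64 × ln(1.217) = 2.088 d.
D_c = (0.352/0.446) × 20.95 × e^(−0.352×2.088) = 0.7892 × 20.95 × 0.4795 = 7.928 mg/L.
Minimum DO = 8.84 − 7.928 = 0.9125 mg/L.

t_c ≈ 2.09 d; minimum DO ≈ 0.912 mg/L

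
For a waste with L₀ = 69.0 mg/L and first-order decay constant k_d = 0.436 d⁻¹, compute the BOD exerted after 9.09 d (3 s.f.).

y_t = L₀(1 − e^(−k_d t)) = 69.0 × (1 − e^(−0.436×9.09))
= 69.0 × (1 − 0.01900) = 69.0 × 0.9810 = 67.69 mg/L.

y ≈ 67.7 mg/L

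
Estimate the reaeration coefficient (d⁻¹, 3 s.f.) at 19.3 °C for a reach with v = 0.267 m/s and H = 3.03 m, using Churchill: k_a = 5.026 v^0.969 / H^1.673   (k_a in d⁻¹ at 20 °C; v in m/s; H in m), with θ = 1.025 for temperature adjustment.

k_a ≈ 0.215 d⁻¹

k_a(20) = 5.026 × 0.267^0.969 / 3.03^1.673 = 5.026 × 0.2782 / 6.389 = 0.2188 d⁻¹.
k_a(19.3) = 0.2188 × 1.025^(19.3−20) = 0.2188 × 0.9829 = 0.2151 d⁻¹.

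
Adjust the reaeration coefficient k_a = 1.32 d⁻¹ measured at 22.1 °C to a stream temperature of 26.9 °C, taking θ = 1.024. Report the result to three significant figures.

k_a(T₂) = k_a(T₁) · θ^(T₂−T₁) = 1.32 × 1.024^(26.9−22.1)
= 1.32 × 1.024^4.80 = 1.32 × 1.121 = 1.479 d⁻¹.

k_a ≈ 1.48 d⁻¹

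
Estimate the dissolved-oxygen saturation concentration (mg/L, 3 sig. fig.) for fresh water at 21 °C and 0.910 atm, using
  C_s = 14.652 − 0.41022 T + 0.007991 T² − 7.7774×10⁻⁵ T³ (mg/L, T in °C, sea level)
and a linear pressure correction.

C_s ≈ 8.05 mg/L

At sea level: C_s = 14.652 − 0.41022×21 + 0.007991×21² − 7.7774×10⁻⁵×21³ = 8.841 mg/L.
Pressure correction: C_s' = 8.841 × 0.910 = 8.045 mg/L.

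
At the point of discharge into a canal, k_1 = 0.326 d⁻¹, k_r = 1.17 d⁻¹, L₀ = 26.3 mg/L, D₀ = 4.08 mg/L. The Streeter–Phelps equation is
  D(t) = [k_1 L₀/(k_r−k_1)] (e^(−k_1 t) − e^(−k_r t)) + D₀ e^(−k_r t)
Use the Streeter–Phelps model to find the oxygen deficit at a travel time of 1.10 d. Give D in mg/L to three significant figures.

D ≈ 5.42 mg/L

k_1 L₀/(k_r−k_1) = 0.326×26.3/(1.17−0.326) = 8.574/0.8440 = 10.16 mg/L.
e^(−k_1 t) = e^(−0.326×1.100) = 0.6987; e^(−k_r t) = e^(−1.17×1.100) = 0.2761.
D = 10.16 × (0.6987 − 0.2761) + 4.08 × 0.2761 = 4.293 + 1.126 = 5.419 mg/L.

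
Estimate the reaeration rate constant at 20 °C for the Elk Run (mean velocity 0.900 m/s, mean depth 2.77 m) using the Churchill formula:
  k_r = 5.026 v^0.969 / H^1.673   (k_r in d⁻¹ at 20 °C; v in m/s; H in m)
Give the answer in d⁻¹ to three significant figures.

k_r = 5.026 × 0.900^0.969 / 2.77^1.673 = 5.026 × 0.9029 / 5.499 = 0.8253 d⁻¹.

k_r ≈ 0.825 d⁻¹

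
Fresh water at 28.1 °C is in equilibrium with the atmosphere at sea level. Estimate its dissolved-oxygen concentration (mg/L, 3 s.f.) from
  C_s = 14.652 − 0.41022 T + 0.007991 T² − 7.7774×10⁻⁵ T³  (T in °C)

C_s = 14.652 − 0.41022×28.1 + 0.007991×28.1² − 7.7774×10⁻⁵×28.1³ = 7.709 mg/L.

C_s ≈ 7.71 mg/L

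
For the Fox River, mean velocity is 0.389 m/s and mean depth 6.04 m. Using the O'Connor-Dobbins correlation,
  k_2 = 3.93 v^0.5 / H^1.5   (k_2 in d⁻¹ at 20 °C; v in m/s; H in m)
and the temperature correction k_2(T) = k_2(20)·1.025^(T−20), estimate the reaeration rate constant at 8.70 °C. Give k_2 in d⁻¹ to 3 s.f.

k_2 ≈ 0.125 d⁻¹

k_2(20) = 3.93 × 0.389^0.5 / 6.04^1.5 = 3.93 × 0.6237 / 14.84 = 0.1651 d⁻¹.
k_2(8.70) = 0.1651 × 1.025^(8.70−20) = 0.1651 × 0.7565 = 0.1249 d⁻¹.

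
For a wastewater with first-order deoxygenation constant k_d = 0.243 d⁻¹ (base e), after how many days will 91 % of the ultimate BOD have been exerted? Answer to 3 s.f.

t ≈ 9.91 d

y/L₀ = 1 − e^(−k_d t) = 0.91 ⇒ e^(−k_d t) = 0.0900
t = −ln(0.0900) / 0.243 = 2.408 / 0.243 = 9.909 d.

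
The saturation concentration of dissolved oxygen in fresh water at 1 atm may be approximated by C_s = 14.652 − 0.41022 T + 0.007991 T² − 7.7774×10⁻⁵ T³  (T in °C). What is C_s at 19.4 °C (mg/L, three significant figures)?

C_s = 14.652 − 0.41022×19.4 + 0.007991×19.4² − 7.7774×10⁻⁵×19.4³ = 9.133 mg/L.

C_s ≈ 9.13 mg/L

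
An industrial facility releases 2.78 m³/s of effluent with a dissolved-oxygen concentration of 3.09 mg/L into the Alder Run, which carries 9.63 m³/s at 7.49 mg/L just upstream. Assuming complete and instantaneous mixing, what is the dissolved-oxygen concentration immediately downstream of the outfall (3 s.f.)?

Flow-weighted mixing: C = (Q_r C_r + Q_w C_w)/(Q_r + Q_w)
= (9.63×7.49 + 2.78×3.09)/(9.63 + 2.78) = 80.72/12.41 = 6.504 mg/L.

6.50 mg/L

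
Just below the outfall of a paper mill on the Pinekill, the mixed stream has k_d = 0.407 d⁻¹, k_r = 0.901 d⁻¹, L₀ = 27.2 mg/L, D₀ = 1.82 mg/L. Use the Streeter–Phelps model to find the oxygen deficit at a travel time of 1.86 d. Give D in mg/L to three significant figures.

k_d L₀/(k_r−k_d) = 0.407×27.2/(0.901−0.407) = 11.07/0.4940 = 22.41 mg/L.
e^(−k_d t) = e^(−0.407×1.860) = 0.4691; e^(−k_r t) = e^(−0.901×1.860) = 0.1871.
D = 22.41 × (0.4691 − 0.1871) + 1.82 × 0.1871 = 6.318 + 0.3406 = 6.658 mg/L.

D ≈ 6.66 mg/L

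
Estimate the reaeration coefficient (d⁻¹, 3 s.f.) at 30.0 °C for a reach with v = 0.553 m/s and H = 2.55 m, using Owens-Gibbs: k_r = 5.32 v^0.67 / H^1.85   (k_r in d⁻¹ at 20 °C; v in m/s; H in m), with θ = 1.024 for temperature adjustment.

k_r ≈ 0.802 d⁻¹

k_r(20) = 5.32 × 0.553^0.67 / 2.55^1.85 = 5.32 × 0.6724 / 5.651 = 0.6331 d⁻¹.
k_r(30.0) = 0.6331 × 1.024^(30.0−20) = 0.6331 × 1.268 = 0.8025 d⁻¹.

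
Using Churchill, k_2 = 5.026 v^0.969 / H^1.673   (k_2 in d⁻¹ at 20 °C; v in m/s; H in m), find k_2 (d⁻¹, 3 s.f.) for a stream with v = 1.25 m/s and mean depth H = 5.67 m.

k_2 = 5.026 × 1.25^0.969 / 5.67^1.673 = 5.026 × 1.241 / 18.23 = 0.3423 d⁻¹.

k_2 ≈ 0.342 d⁻¹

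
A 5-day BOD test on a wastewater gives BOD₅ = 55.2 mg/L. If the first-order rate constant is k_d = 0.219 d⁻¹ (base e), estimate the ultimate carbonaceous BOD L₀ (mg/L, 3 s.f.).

BOD₅ = L₀(1 − e^(−5k_d)) ⇒ L₀ = BOD₅ / (1 − e^(−5×0.219))
= 55.2 / (1 − 0.3345) = 55.2 / 0.6655 = 82.95 mg/L.

L₀ ≈ 83.0 mg/L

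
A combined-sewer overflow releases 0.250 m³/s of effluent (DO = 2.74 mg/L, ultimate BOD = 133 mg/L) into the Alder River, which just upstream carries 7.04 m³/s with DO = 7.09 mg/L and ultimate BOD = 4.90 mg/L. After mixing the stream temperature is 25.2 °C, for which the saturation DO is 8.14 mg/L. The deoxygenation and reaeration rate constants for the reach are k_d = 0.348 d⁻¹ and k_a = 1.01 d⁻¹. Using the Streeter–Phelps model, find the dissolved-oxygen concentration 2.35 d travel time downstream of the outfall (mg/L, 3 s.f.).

DO ≈ 6.33 mg/L

Mixed DO = (7.04×7.09 + 0.250×2.74)/(7.04+0.250) = 50.60/7.290 = 6.941 mg/L.
Mixed L₀ = (7.04×4.90 + 0.250×133)/(7.290) = 67.75/7.290 = 9.293 mg/L.
Initial deficit D₀ = C_s − DO₀ = 8.14 − 6.941 = 1.199 mg/L.
D(2.35) = [0.348×9.293/(1.01−0.348)](e^(−0.348×2.35) − e^(−1.01×2.35)) + 1.199 e^(−1.01×2.35)
= 4.885 × (0.4414 − 0.09315) + 1.199 × 0.09315 = 1.813 mg/L.
DO = 8.14 − 1.813 = 6.327 mg/L.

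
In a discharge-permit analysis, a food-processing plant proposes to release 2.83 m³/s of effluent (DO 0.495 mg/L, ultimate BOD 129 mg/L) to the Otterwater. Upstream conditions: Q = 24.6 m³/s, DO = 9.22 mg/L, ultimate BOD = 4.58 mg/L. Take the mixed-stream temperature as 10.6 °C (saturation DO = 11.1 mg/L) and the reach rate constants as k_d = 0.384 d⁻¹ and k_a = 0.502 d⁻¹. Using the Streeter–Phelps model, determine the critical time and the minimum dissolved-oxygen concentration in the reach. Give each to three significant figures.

Mixed DO = (24.6×9.22 + 2.83×0.495)/(24.6+2.83) = 228.2/27.43 = 8.320 mg/L.
Mixed L₀ = (24.6×4.58 + 2.83×129)/(27.43) = 477.7/27.43 = 17.42 mg/L.
Initial deficit D₀ = C_s − DO₀ = 11.1 − 8.320 = 2.780 mg/L.
t_c = (1/0.1180) ln[(0.502/0.384)(1 − 2.780×0.1180/(0.384×17.42))] = 8.475 × ln(1.243) = 1.845 d.
D_c = (0.384/0.502) × 17.42 × e^(−0.384×1.845) = 0.7649 × 17.42 × 0.4925 = 6.561 mg/L.
Minimum DO = 11.1 − 6.561 = 4.539 mg/L.

t_c ≈ 1.84 d; minimum DO ≈ 4.54 mg/L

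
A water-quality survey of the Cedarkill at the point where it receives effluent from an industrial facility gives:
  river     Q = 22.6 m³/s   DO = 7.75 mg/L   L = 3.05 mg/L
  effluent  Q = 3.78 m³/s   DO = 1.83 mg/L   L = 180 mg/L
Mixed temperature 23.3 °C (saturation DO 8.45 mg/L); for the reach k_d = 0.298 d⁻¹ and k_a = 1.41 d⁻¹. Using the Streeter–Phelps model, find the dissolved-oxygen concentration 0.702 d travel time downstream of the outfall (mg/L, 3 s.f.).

DO ≈ 4.53 mg/L

Mixed DO = (22.6×7.75 + 3.78×1.83)/(22.6+3.78) = 182.1/26.38 = 6.902 mg/L.
Mixed L₀ = (22.6×3.05 + 3.78×180)/(26.38) = 749.3/26.38 = 28.41 mg/L.
Initial deficit D₀ = C_s − DO₀ = 8.45 − 6.902 = 1.548 mg/L.
D(0.702) = [0.298×28.41/(1.41−0.298)](e^(−0.298×0.702) − e^(−1.41×0.702)) + 1.548 e^(−1.41×0.702)
= 7.612 × (0.8112 − 0.3716) + 1.548 × 0.3716 = 3.922 mg/L.
DO = 8.45 − 3.922 = 4.528 mg/L.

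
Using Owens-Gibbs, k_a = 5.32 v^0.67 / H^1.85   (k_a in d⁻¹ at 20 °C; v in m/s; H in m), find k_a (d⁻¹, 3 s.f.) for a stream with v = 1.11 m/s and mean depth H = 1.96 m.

k_a = 5.32 × 1.11^0.67 / 1.96^1.85 = 5.32 × 1.072 / 3.473 = 1.643 d⁻¹.

k_a ≈ 1.64 d⁻¹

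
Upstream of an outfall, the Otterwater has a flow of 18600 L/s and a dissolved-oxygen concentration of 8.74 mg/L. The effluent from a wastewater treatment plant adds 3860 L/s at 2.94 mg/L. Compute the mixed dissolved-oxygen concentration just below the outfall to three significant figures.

Flow-weighted mixing: C = (Q_r C_r + Q_w C_w)/(Q_r + Q_w)
= (18600×8.74 + 3860×2.94)/(18600 + 3860) = 173900/22460 = 7.743 mg/L.

7.74 mg/L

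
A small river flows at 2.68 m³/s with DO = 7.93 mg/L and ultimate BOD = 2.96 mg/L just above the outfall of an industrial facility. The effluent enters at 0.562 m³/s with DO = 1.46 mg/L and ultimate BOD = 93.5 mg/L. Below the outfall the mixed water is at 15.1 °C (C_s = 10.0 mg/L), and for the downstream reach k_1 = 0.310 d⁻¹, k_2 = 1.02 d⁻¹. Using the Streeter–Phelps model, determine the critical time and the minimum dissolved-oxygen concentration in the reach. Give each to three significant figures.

t_c ≈ 0.977 d; minimum DO ≈ 5.81 mg/L

Mixed DO = (2.68×7.93 + 0.562×1.46)/(2.68+0.562) = 22.07/3.242 = 6.808 mg/L.
Mixed L₀ = (2.68×2.96 + 0.562×93.5)/(3.242) = 60.48/3.242 = 18.66 mg/L.
Initial deficit D₀ = C_s − DO₀ = 10.0 − 6.808 = 3.192 mg/L.
t_c = (1/0.7100) ln[(1.02/0.310)(1 − 3.192×0.7100/(0.310×18.66))] = 1.408 × ln(2.001) = 0.9770 d.
D_c = (0.310/1.02) × 18.66 × e^(−0.310×0.9770) = 0.3039 × 18.66 × 0.7387 = 4.188 mg/L.
Minimum DO = 10.0 − 4.188 = 5.812 mg/L.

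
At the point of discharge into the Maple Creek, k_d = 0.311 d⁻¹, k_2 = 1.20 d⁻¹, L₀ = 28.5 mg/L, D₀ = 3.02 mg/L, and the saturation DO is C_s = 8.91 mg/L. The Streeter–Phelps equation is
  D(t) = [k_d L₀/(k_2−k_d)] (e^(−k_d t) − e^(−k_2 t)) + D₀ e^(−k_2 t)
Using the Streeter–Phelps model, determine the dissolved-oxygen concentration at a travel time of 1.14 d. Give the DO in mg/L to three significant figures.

DO ≈ 3.69 mg/L

k_d L₀/(k_2−k_d) = 0.311×28.5/(1.20−0.311) = 8.864/0.8890 = 9.970 mg/L.
e^(−k_d t) = e^(−0.311×1.140) = 0.7015; e^(−k_2 t) = e^(−1.20×1.140) = 0.2546.
D = 9.970 × (0.7015 − 0.2546) + 3.02 × 0.2546 = 4.455 + 0.7689 = 5.224 mg/L.
DO = C_s − D = 8.91 − 5.224 = 3.686 mg/L.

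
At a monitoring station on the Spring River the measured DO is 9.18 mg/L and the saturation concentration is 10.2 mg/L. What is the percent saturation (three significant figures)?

90.0 % saturation

% saturation = C/C_s × 100 = 9.18/10.2 × 100 = 90.0 %.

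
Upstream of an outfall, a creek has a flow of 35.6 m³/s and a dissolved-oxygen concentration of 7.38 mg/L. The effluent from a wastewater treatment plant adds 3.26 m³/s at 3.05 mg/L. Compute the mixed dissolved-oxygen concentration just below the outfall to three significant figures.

7.02 mg/L

Flow-weighted mixing: C = (Q_r C_r + Q_w C_w)/(Q_r + Q_w)
= (35.6×7.38 + 3.26×3.05)/(35.6 + 3.26) = 272.7/38.86 = 7.017 mg/L.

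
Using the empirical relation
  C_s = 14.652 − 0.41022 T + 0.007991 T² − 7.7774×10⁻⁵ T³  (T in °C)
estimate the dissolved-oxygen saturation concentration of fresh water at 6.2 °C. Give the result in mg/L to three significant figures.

C_s ≈ 12.4 mg/L

C_s = 14.652 − 0.41022×6.2 + 0.007991×6.2² − 7.7774×10⁻⁵×6.2³ = 12.40 mg/L.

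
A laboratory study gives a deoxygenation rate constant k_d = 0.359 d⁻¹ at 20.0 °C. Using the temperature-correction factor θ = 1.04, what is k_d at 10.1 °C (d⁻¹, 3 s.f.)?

k_d(T₂) = k_d(T₁) · θ^(T₂−T₁) = 0.359 × 1.04^(10.1−20.0)
= 0.359 × 1.04^-9.90 = 0.359 × 0.6782 = 0.2435 d⁻¹.

k_d ≈ 0.243 d⁻¹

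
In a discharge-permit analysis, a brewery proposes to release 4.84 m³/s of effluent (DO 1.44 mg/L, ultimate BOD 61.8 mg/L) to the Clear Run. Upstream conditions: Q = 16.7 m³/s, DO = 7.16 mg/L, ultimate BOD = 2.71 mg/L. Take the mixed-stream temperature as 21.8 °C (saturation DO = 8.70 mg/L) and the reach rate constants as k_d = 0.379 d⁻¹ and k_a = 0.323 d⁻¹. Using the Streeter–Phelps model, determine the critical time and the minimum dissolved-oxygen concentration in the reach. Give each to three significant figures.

Mixed DO = (16.7×7.16 + 4.84×1.44)/(16.7+4.84) = 126.5/21.54 = 5.875 mg/L.
Mixed L₀ = (16.7×2.71 + 4.84×61.8)/(21.54) = 344.4/21.54 = 15.99 mg/L.
Initial deficit D₀ = C_s − DO₀ = 8.70 − 5.875 = 2.825 mg/L.
t_c = (1/-0.05600) ln[(0.323/0.379)(1 − 2.825×-0.05600/(0.379×15.99))] = -17.86 × ln(0.8745) = 2.395 d.
D_c = (0.379/0.323) × 15.99 × e^(−0.379×2.395) = 1.173 × 15.99 × 0.4035 = 7.569 mg/L.
Minimum DO = 8.70 − 7.569 = 1.131 mg/L.

t_c ≈ 2.39 d; minimum DO ≈ 1.13 mg/L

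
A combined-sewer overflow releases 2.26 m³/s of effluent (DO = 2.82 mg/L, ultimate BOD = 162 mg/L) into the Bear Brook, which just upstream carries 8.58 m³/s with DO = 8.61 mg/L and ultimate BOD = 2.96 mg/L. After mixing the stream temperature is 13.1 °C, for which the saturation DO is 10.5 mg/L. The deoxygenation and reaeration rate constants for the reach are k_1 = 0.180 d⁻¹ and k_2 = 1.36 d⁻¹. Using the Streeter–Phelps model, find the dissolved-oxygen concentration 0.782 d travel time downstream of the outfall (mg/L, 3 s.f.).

DO ≈ 6.55 mg/L

Mixed DO = (8.58×8.61 + 2.26×2.82)/(8.58+2.26) = 80.25/10.84 = 7.403 mg/L.
Mixed L₀ = (8.58×2.96 + 2.26×162)/(10.84) = 391.5/10.84 = 36.12 mg/L.
Initial deficit D₀ = C_s − DO₀ = 10.5 − 7.403 = 3.097 mg/L.
D(0.782) = [0.180×36.12/(1.36−0.180)](e^(−0.180×0.782) − e^(−1.36×0.782)) + 3.097 e^(−1.36×0.782)
= 5.509 × (0.8687 − 0.3452) + 3.097 × 0.3452 = 3.953 mg/L.
DO = 10.5 − 3.953 = 6.547 mg/L.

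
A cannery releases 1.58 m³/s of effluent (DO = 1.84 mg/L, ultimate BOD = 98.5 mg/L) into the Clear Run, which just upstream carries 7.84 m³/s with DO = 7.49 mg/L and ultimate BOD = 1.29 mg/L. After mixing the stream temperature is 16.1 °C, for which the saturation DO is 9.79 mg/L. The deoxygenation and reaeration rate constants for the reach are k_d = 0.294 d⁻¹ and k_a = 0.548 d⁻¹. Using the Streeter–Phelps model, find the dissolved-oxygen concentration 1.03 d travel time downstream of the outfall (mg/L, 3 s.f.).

DO ≈ 4.48 mg/L

Mixed DO = (7.84×7.49 + 1.58×1.84)/(7.84+1.58) = 61.63/9.420 = 6.542 mg/L.
Mixed L₀ = (7.84×1.29 + 1.58×98.5)/(9.420) = 165.7/9.420 = 17.59 mg/L.
Initial deficit D₀ = C_s − DO₀ = 9.79 − 6.542 = 3.248 mg/L.
D(1.03) = [0.294×17.59/(0.548−0.294)](e^(−0.294×1.03) − e^(−0.548×1.03)) + 3.248 e^(−0.548×1.03)
= 20.37 × (0.7387 − 0.5687) + 3.248 × 0.5687 = 5.310 mg/L.
DO = 9.79 − 5.310 = 4.480 mg/L.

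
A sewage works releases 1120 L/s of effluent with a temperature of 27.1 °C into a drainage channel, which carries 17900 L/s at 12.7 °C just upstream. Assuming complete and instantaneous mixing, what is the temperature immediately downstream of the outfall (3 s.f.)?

Flow-weighted mixing: C = (Q_r C_r + Q_w C_w)/(Q_r + Q_w)
= (17900×12.7 + 1120×27.1)/(17900 + 1120) = 257700/19020 = 13.55 °C.

13.5 °C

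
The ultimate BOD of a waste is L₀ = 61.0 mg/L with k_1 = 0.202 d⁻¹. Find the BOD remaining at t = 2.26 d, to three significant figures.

L_t = L₀ e^(−k_1 t) = 61.0 × e^(−0.202×2.26) = 61.0 × 0.6335 = 38.64 mg/L.

L ≈ 38.6 mg/L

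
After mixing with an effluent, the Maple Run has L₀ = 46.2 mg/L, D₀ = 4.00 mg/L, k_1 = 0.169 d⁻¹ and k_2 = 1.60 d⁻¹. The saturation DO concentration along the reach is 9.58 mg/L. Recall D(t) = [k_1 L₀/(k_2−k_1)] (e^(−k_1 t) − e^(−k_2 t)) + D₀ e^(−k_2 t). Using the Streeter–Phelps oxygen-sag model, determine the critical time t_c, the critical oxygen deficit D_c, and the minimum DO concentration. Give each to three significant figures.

t_c ≈ 0.648 d; D_c ≈ 4.37 mg/L; min DO ≈ 5.21 mg/L

t_c = [1/(k_2−k_1)] ln[(k_2/k_1)(1 − D₀(k_2−k_1)/(k_1 L₀))]
= [1/(1.60−0.169)] ln[(1.60/0.169)(1 − 4.00×1.431/(0.169×46.2))]
= (1/1.431) ln[9.467 × 0.2669] = 0.6988 × ln(2.527) = 0.6988 × 0.9269 = 0.6477 d.
D_c = (k_1/k_2) L₀ e^(−k_1 t_c) = (0.169/1.60) × 46.2 × e^(−0.169×0.6477) = 0.1056 × 46.2 × 0.8963 = 4.374 mg/L.
Minimum DO = C_s − D_c = 9.58 − 4.374 = 5.206 mg/L.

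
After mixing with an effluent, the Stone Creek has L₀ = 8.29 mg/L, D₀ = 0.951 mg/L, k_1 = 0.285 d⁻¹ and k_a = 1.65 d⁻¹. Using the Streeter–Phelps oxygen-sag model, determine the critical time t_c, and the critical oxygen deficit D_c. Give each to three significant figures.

With k_a/k_1 = 5.789 and 1 − D₀(k_a−k_1)/(k_1 L₀) = 0.4506,
t_c = ln(5.789 × 0.4506) / (1.65 − 0.285) = ln(2.609) / 1.365 = 0.9588/1.365 = 0.7024 d.
L(t_c) = L₀ e^(−k_1 t_c) = 8.29 × 0.8186 = 6.786 mg/L, and at the critical point k_a D_c = k_1 L, so D_c = (0.285/1.65) × 6.786 = 1.172 mg/L.

t_c ≈ 0.702 d; D_c ≈ 1.17 mg/L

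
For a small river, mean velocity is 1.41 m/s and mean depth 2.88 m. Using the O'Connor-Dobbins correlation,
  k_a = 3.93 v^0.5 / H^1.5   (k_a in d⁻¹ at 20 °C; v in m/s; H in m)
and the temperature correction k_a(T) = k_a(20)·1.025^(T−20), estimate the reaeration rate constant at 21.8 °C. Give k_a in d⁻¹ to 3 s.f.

k_a ≈ 0.998 d⁻¹

k_a(20) = 3.93 × 1.41^0.5 / 2.88^1.5 = 3.93 × 1.187 / 4.888 = 0.9548 d⁻¹.
k_a(21.8) = 0.9548 × 1.025^(21.8−20) = 0.9548 × 1.045 = 0.9982 d⁻¹.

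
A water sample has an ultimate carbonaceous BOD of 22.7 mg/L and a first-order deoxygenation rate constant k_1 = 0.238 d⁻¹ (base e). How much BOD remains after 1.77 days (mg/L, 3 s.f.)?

L_t = L₀ e^(−k_1 t) = 22.7 × e^(−0.238×1.77) = 22.7 × 0.6562 = 14.90 mg/L.

L ≈ 14.9 mg/L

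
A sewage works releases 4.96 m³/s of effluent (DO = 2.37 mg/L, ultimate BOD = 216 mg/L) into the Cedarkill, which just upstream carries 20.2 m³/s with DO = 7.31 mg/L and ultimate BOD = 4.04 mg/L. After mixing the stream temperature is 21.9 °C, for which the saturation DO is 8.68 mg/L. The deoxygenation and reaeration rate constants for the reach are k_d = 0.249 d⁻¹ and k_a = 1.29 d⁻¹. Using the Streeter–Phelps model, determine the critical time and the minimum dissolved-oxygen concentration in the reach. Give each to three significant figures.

t_c ≈ 1.35 d; minimum DO ≈ 2.36 mg/L

Mixed DO = (20.2×7.31 + 4.96×2.37)/(20.2+4.96) = 159.4/25.16 = 6.336 mg/L.
Mixed L₀ = (20.2×4.04 + 4.96×216)/(25.16) = 1153/25.16 = 45.83 mg/L.
Initial deficit D₀ = C_s − DO₀ = 8.68 − 6.336 = 2.344 mg/L.
t_c = (1/1.041) ln[(1.29/0.249)(1 − 2.344×1.041/(0.249×45.83))] = 0.9606 × ln(4.073) = 1.349 d.
D_c = (0.249/1.29) × 45.83 × e^(−0.249×1.349) = 0.1930 × 45.83 × 0.7147 = 6.322 mg/L.
Minimum DO = 8.68 − 6.322 = 2.358 mg/L.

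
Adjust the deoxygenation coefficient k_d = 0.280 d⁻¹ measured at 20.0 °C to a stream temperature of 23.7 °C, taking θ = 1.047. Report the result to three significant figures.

k_d(T₂) = k_d(T₁) · θ^(T₂−T₁) = 0.280 × 1.047^(23.7−20.0)
= 0.280 × 1.047^3.70 = 0.280 × 1.185 = 0.3319 d⁻¹.

k_d ≈ 0.332 d⁻¹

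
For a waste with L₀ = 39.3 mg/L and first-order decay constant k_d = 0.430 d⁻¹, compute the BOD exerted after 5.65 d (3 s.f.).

y ≈ 35.8 mg/L

y_t = L₀(1 − e^(−k_d t)) = 39.3 × (1 − e^(−0.430×5.65))
= 39.3 × (1 − 0.08808) = 39.3 × 0.9119 = 35.84 mg/L.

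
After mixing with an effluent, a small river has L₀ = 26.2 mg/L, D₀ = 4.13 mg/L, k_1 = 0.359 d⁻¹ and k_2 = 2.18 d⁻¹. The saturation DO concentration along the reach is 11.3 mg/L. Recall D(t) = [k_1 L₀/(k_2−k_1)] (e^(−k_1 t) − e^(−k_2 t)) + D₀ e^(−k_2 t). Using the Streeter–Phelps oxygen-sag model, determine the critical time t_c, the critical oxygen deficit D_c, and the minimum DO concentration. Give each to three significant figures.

With k_2/k_1 = 6.072 and 1 − D₀(k_2−k_1)/(k_1 L₀) = 0.2004,
t_c = ln(6.072 × 0.2004) / (2.18 − 0.359) = ln(1.217) / 1.821 = 0.1964/1.821 = 0.1079 d.
D_c = (k_1/k_2) L₀ e^(−k_1 t_c) = (0.359/2.18) × 26.2 × e^(−0.359×0.1079) = 0.1647 × 26.2 × 0.9620 = 4.151 mg/L.
Minimum DO = C_s − D_c = 11.3 − 4.151 = 7.149 mg/L.

t_c ≈ 0.108 d; D_c ≈ 4.15 mg/L; min DO ≈ 7.15 mg/L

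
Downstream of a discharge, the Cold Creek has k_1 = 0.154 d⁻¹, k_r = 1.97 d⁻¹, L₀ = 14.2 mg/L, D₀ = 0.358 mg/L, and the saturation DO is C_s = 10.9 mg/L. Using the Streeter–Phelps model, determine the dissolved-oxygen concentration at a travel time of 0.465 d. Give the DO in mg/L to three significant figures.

k_1 L₀/(k_r−k_1) = 0.154×14.2/(1.97−0.154) = 2.187/1.816 = 1.204 mg/L.
e^(−k_1 t) = e^(−0.154×0.4650) = 0.9309; e^(−k_r t) = e^(−1.97×0.4650) = 0.4001.
D = 1.204 × (0.9309 − 0.4001) + 0.358 × 0.4001 = 0.6392 + 0.1432 = 0.7824 mg/L.
DO = C_s − D = 10.9 − 0.7824 = 10.12 mg/L.

DO ≈ 10.1 mg/L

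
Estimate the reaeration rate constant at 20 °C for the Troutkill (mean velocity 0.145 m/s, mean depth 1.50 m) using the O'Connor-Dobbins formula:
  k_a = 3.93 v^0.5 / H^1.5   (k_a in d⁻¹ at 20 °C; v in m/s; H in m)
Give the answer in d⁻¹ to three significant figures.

k_a = 3.93 × 0.145^0.5 / 1.50^1.5 = 3.93 × 0.3808 / 1.837 = 0.8146 d⁻¹.

k_a ≈ 0.815 d⁻¹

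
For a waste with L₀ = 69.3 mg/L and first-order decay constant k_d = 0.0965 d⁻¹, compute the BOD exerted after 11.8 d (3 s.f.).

y ≈ 47.1 mg/L

y_t = L₀(1 − e^(−k_d t)) = 69.3 × (1 − e^(−0.0965×11.8))
= 69.3 × (1 − 0.3202) = 69.3 × 0.6798 = 47.11 mg/L.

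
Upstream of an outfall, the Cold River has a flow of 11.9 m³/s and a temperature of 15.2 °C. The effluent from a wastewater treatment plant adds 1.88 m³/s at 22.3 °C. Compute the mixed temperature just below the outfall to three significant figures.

16.2 °C

Flow-weighted mixing: C = (Q_r C_r + Q_w C_w)/(Q_r + Q_w)
= (11.9×15.2 + 1.88×22.3)/(11.9 + 1.88) = 222.8/13.78 = 16.17 °C.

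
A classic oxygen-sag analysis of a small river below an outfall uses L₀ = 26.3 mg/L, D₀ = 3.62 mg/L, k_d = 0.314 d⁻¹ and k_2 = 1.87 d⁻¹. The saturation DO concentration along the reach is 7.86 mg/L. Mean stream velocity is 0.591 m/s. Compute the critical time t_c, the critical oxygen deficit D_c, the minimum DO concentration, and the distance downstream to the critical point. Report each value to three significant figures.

At the critical point dD/dt = 0, so k_d L₀ e^(−k_d t) = k_2 D. Substituting D(t) from the Streeter–Phelps equation and solving for t gives
t_c = ln[(k_2/k_d)(1 − D₀(k_2−k_d)/(k_d L₀))] / (k_2−k_d).
Here k_2−k_d = 1.556 d⁻¹ and 1 − D₀(k_2−k_d)/(k_d L₀) = 1 − 3.62×1.556/(0.314×26.3) = 0.3179, so
t_c = ln(5.955 × 0.3179) / 1.556 = 0.6384 / 1.556 = 0.4103 d.
L(t_c) = L₀ e^(−k_d t_c) = 26.3 × 0.8791 = 23.12 mg/L, and at the critical point k_2 D_c = k_d L, so D_c = (0.314/1.87) × 23.12 = 3.882 mg/L.
Minimum DO = C_s − D_c = 7.86 − 3.882 = 3.978 mg/L.
x_c = v t_c = 0.591 m/s × 0.4103 d × 86400 s/d = 20950 m ≈ 20.9 km.

t_c ≈ 0.410 d; D_c ≈ 3.88 mg/L; min DO ≈ 3.98 mg/L; x_c ≈ 20.9 km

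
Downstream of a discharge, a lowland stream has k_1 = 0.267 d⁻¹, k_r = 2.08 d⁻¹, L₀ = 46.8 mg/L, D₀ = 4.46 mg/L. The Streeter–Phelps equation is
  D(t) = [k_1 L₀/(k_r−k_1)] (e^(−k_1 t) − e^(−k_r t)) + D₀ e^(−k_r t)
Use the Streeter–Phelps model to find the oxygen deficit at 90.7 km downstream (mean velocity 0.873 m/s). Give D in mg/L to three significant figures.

Travel time t = x/v = 90.7 km / (0.873 m/s) = 90700 m / 0.873 m/s = 103900 s = 1.202 d.
k_1 L₀/(k_r−k_1) = 0.267×46.8/(2.08−0.267) = 12.50/1.813 = 6.892 mg/L.
e^(−k_1 t) = e^(−0.267×1.202) = 0.7254; e^(−k_r t) = e^(−2.08×1.202) = 0.08199.
D = 6.892 × (0.7254 − 0.08199) + 4.46 × 0.08199 = 4.434 + 0.3657 = 4.800 mg/L.

D ≈ 4.80 mg/L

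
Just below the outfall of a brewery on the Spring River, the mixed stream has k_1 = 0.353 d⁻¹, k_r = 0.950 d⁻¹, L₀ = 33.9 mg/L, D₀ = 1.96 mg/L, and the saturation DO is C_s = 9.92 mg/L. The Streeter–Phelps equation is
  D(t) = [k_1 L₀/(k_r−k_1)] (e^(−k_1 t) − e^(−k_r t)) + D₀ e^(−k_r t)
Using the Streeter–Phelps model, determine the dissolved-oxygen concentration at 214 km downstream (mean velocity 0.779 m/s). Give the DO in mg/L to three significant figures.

Travel time t = x/v = 214 km / (0.779 m/s) = 214000 m / 0.779 m/s = 274700 s = 3.180 d.
k_1 L₀/(k_r−k_1) = 0.353×33.9/(0.950−0.353) = 11.97/0.5970 = 20.04 mg/L.
e^(−k_1 t) = e^(−0.353×3.180) = 0.3255; e^(−k_r t) = e^(−0.950×3.180) = 0.04877.
D = 20.04 × (0.3255 − 0.04877) + 1.96 × 0.04877 = 5.547 + 0.09560 = 5.643 mg/L.
DO = C_s − D = 9.92 − 5.643 = 4.277 mg/L.

DO ≈ 4.28 mg/L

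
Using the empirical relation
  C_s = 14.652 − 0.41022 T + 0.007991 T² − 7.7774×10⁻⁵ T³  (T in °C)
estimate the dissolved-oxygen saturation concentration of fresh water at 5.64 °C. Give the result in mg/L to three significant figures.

C_s = 14.652 − 0.41022×5.64 + 0.007991×5.64² − 7.7774×10⁻⁵×5.64³ = 12.58 mg/L.

C_s ≈ 12.6 mg/L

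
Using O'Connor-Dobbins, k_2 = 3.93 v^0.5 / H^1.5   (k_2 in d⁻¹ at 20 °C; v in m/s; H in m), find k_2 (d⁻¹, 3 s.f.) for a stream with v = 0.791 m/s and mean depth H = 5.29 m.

k_2 = 3.93 × 0.791^0.5 / 5.29^1.5 = 3.93 × 0.8894 / 12.17 = 0.2873 d⁻¹.

k_2 ≈ 0.287 d⁻¹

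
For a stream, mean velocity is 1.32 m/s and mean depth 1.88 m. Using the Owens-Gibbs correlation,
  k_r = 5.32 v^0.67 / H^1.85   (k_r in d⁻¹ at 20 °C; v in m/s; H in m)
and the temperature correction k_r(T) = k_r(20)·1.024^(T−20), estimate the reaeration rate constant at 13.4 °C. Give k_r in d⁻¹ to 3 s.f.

k_r ≈ 1.70 d⁻¹

k_r(20) = 5.32 × 1.32^0.67 / 1.88^1.85 = 5.32 × 1.204 / 3.215 = 1.993 d⁻¹.
k_r(13.4) = 1.993 × 1.024^(13.4−20) = 1.993 × 0.8551 = 1.704 d⁻¹.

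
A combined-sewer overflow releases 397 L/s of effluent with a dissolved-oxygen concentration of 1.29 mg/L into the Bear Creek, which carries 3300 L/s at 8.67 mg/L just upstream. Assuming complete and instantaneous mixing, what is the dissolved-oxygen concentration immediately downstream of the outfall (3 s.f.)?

Flow-weighted mixing: C = (Q_r C_r + Q_w C_w)/(Q_r + Q_w)
= (3300×8.67 + 397×1.29)/(3300 + 397) = 29120/3697 = 7.878 mg/L.

7.88 mg/L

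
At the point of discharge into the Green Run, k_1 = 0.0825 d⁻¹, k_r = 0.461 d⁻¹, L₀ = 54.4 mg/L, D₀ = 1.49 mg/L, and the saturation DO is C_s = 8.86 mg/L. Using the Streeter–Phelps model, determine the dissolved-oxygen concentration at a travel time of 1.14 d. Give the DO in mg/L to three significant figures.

k_1 L₀/(k_r−k_1) = 0.0825×54.4/(0.461−0.0825) = 4.488/0.3785 = 11.86 mg/L.
e^(−k_1 t) = e^(−0.0825×1.140) = 0.9102; e^(−k_r t) = e^(−0.461×1.140) = 0.5912.
D = 11.86 × (0.9102 − 0.5912) + 1.49 × 0.5912 = 3.783 + 0.8809 = 4.663 mg/L.
DO = C_s − D = 8.86 − 4.663 = 4.197 mg/L.

DO ≈ 4.20 mg/L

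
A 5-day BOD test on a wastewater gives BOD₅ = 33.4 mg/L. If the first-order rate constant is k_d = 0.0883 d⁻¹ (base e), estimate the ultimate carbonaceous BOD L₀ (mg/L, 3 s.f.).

L₀ ≈ 93.6 mg/L

BOD₅ = L₀(1 − e^(−5k_d)) ⇒ L₀ = BOD₅ / (1 − e^(−5×0.0883))
= 33.4 / (1 − 0.6431) = 33.4 / 0.3569 = 93.58 mg/L.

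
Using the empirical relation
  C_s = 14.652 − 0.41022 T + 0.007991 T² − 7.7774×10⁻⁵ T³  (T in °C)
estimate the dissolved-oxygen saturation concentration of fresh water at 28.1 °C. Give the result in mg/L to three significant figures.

C_s ≈ 7.71 mg/L

C_s = 14.652 − 0.41022×28.1 + 0.007991×28.1² − 7.7774×10⁻⁵×28.1³ = 7.709 mg/L.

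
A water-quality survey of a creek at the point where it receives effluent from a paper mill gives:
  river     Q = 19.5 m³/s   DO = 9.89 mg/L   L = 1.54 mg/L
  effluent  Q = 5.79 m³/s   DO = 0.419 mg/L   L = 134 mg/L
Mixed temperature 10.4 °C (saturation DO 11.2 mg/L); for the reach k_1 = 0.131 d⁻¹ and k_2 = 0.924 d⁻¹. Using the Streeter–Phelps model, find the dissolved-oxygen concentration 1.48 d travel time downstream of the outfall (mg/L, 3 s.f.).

DO ≈ 7.32 mg/L

Mixed DO = (19.5×9.89 + 5.79×0.419)/(19.5+5.79) = 195.3/25.29 = 7.722 mg/L.
Mixed L₀ = (19.5×1.54 + 5.79×134)/(25.29) = 805.9/25.29 = 31.87 mg/L.
Initial deficit D₀ = C_s − DO₀ = 11.2 − 7.722 = 3.478 mg/L.
D(1.48) = [0.131×31.87/(0.924−0.131)](e^(−0.131×1.48) − e^(−0.924×1.48)) + 3.478 e^(−0.924×1.48)
= 5.264 × (0.8238 − 0.2547) + 3.478 × 0.2547 = 3.881 mg/L.
DO = 11.2 − 3.881 = 7.319 mg/L.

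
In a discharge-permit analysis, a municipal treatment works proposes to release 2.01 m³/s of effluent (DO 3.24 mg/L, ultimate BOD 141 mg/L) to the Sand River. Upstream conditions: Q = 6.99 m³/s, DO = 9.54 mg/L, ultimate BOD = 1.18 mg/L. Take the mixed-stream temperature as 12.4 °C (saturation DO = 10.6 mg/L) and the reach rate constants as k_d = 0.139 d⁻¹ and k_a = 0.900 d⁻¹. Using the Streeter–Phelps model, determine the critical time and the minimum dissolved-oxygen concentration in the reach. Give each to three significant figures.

Mixed DO = (6.99×9.54 + 2.01×3.24)/(6.99+2.01) = 73.20/9.000 = 8.133 mg/L.
Mixed L₀ = (6.99×1.18 + 2.01×141)/(9.000) = 291.7/9.000 = 32.41 mg/L.
Initial deficit D₀ = C_s − DO₀ = 10.6 − 8.133 = 2.467 mg/L.
t_c = (1/0.7610) ln[(0.900/0.139)(1 − 2.467×0.7610/(0.139×32.41))] = 1.314 × ln(3.776) = 1.746 d.
D_c = (0.139/0.900) × 32.41 × e^(−0.139×1.746) = 0.1544 × 32.41 × 0.7845 = 3.926 mg/L.
Minimum DO = 10.6 − 3.926 = 6.674 mg/L.

t_c ≈ 1.75 d; minimum DO ≈ 6.67 mg/L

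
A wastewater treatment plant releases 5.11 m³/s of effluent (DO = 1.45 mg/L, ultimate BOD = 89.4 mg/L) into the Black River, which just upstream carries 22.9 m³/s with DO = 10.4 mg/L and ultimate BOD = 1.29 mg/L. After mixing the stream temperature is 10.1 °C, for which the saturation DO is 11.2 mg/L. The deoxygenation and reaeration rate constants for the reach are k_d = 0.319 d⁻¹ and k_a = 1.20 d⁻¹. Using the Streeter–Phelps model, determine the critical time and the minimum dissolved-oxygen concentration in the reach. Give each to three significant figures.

t_c ≈ 0.948 d; minimum DO ≈ 7.79 mg/L

Mixed DO = (22.9×10.4 + 5.11×1.45)/(22.9+5.11) = 245.6/28.01 = 8.767 mg/L.
Mixed L₀ = (22.9×1.29 + 5.11×89.4)/(28.01) = 486.4/28.01 = 17.36 mg/L.
Initial deficit D₀ = C_s − DO₀ = 11.2 − 8.767 = 2.433 mg/L.
t_c = (1/0.8810) ln[(1.20/0.319)(1 − 2.433×0.8810/(0.319×17.36))] = 1.135 × ln(2.306) = 0.9485 d.
D_c = (0.319/1.20) × 17.36 × e^(−0.319×0.9485) = 0.2658 × 17.36 × 0.7389 = 3.411 mg/L.
Minimum DO = 11.2 − 3.411 = 7.789 mg/L.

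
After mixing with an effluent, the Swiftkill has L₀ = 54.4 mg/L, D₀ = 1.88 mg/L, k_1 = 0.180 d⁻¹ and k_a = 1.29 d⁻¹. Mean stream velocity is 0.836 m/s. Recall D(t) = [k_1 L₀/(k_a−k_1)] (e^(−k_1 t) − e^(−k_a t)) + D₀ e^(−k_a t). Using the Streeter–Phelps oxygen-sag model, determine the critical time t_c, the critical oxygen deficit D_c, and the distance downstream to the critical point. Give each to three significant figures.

t_c ≈ 1.56 d; D_c ≈ 5.73 mg/L; x_c ≈ 113 km

At the critical point dD/dt = 0, so k_1 L₀ e^(−k_1 t) = k_a D. Substituting D(t) from the Streeter–Phelps equation and solving for t gives
t_c = ln[(k_a/k_1)(1 − D₀(k_a−k_1)/(k_1 L₀))] / (k_a−k_1).
Here k_a−k_1 = 1.110 d⁻¹ and 1 − D₀(k_a−k_1)/(k_1 L₀) = 1 − 1.88×1.110/(0.180×54.4) = 0.7869, so
t_c = ln(7.167 × 0.7869) / 1.110 = 1.730 / 1.110 = 1.558 d.
D_c = (k_1/k_a) L₀ e^(−k_1 t_c) = (0.180/1.29) × 54.4 × e^(−0.180×1.558) = 0.1395 × 54.4 × 0.7554 = 5.734 mg/L.
x_c = v t_c = 0.836 m/s × 1.558 d × 86400 s/d = 112600 m ≈ 113 km.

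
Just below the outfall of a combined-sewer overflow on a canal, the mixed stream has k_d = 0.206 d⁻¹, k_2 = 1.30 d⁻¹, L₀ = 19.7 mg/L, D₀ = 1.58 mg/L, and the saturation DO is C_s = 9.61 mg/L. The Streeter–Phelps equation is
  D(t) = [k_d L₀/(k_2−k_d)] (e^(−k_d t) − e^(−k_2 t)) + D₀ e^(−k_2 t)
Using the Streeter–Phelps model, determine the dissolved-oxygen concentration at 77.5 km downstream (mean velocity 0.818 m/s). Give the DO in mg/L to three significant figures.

Travel time t = x/v = 77.5 km / (0.818 m/s) = 77500 m / 0.818 m/s = 94740 s = 1.097 d.
k_d L₀/(k_2−k_d) = 0.206×19.7/(1.30−0.206) = 4.058/1.094 = 3.710 mg/L.
e^(−k_d t) = e^(−0.206×1.097) = 0.7978; e^(−k_2 t) = e^(−1.30×1.097) = 0.2404.
D = 3.710 × (0.7978 − 0.2404) + 1.58 × 0.2404 = 2.068 + 0.3798 = 2.448 mg/L.
DO = C_s − D = 9.61 − 2.448 = 7.162 mg/L.

DO ≈ 7.16 mg/L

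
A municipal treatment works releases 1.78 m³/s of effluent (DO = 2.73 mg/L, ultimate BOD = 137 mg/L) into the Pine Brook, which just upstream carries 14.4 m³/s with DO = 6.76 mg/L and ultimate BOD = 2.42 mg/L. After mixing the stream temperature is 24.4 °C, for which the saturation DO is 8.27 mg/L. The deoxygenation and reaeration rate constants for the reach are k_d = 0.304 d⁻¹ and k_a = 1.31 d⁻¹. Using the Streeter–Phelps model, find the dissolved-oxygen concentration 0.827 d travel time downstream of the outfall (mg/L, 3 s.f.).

Mixed DO = (14.4×6.76 + 1.78×2.73)/(14.4+1.78) = 102.2/16.18 = 6.317 mg/L.
Mixed L₀ = (14.4×2.42 + 1.78×137)/(16.18) = 278.7/16.18 = 17.23 mg/L.
Initial deficit D₀ = C_s − DO₀ = 8.27 − 6.317 = 1.953 mg/L.
D(0.827) = [0.304×17.23/(1.31−0.304)](e^(−0.304×0.827) − e^(−1.31×0.827)) + 1.953 e^(−1.31×0.827)
= 5.205 × (0.7777 − 0.3385) + 1.953 × 0.3385 = 2.948 mg/L.
DO = 8.27 − 2.948 = 5.322 mg/L.

DO ≈ 5.32 mg/L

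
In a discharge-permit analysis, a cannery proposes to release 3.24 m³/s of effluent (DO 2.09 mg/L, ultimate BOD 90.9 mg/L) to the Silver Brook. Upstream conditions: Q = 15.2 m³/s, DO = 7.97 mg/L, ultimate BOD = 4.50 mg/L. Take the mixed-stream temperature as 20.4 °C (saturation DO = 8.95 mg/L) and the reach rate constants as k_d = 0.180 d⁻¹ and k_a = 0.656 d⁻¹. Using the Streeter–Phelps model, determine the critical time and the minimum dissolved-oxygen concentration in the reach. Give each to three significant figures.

t_c ≈ 2.05 d; minimum DO ≈ 5.22 mg/L

Mixed DO = (15.2×7.97 + 3.24×2.09)/(15.2+3.24) = 127.9/18.44 = 6.937 mg/L.
Mixed L₀ = (15.2×4.50 + 3.24×90.9)/(18.44) = 362.9/18.44 = 19.68 mg/L.
Initial deficit D₀ = C_s − DO₀ = 8.95 − 6.937 = 2.013 mg/L.
t_c = (1/0.4760) ln[(0.656/0.180)(1 − 2.013×0.4760/(0.180×19.68))] = 2.101 × ln(2.659) = 2.054 d.
D_c = (0.180/0.656) × 19.68 × e^(−0.180×2.054) = 0.2744 × 19.68 × 0.6909 = 3.731 mg/L.
Minimum DO = 8.95 − 3.731 = 5.219 mg/L.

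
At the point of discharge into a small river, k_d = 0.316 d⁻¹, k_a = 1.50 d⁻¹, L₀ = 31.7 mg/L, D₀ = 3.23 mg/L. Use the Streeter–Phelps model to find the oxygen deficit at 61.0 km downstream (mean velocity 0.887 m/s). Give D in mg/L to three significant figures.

D ≈ 4.99 mg/L

Travel time t = x/v = 61.0 km / (0.887 m/s) = 61000 m / 0.887 m/s = 68770 s = 0.7960 d.
k_d L₀/(k_a−k_d) = 0.316×31.7/(1.50−0.316) = 10.02/1.184 = 8.460 mg/L.
e^(−k_d t) = e^(−0.316×0.7960) = 0.7776; e^(−k_a t) = e^(−1.50×0.7960) = 0.3030.
D = 8.460 × (0.7776 − 0.3030) + 3.23 × 0.3030 = 4.015 + 0.9788 = 4.994 mg/L.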